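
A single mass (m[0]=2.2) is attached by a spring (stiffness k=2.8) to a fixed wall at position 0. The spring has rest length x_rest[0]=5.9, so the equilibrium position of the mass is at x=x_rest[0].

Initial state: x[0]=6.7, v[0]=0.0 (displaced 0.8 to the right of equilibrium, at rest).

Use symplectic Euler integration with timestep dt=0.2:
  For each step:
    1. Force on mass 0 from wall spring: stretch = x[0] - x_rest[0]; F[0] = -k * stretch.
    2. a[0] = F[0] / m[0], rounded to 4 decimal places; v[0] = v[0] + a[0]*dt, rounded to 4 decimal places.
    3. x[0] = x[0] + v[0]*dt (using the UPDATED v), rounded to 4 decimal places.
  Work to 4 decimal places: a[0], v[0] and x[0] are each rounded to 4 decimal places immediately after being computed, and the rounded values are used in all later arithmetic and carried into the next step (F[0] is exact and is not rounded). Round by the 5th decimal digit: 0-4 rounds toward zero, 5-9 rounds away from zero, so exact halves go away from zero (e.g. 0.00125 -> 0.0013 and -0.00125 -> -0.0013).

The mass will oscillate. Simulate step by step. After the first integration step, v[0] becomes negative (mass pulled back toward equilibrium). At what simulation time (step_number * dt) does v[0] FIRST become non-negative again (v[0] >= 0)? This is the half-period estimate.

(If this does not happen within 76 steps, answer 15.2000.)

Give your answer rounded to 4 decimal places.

Answer: 2.8000

Derivation:
Step 0: x=[6.7000] v=[0.0000]
Step 1: x=[6.6593] v=[-0.2036]
Step 2: x=[6.5799] v=[-0.3969]
Step 3: x=[6.4659] v=[-0.5700]
Step 4: x=[6.3231] v=[-0.7140]
Step 5: x=[6.1588] v=[-0.8217]
Step 6: x=[5.9813] v=[-0.8876]
Step 7: x=[5.7996] v=[-0.9083]
Step 8: x=[5.6231] v=[-0.8827]
Step 9: x=[5.4607] v=[-0.8122]
Step 10: x=[5.3206] v=[-0.7004]
Step 11: x=[5.2100] v=[-0.5529]
Step 12: x=[5.1345] v=[-0.3773]
Step 13: x=[5.0980] v=[-0.1824]
Step 14: x=[5.1023] v=[0.0217]
First v>=0 after going negative at step 14, time=2.8000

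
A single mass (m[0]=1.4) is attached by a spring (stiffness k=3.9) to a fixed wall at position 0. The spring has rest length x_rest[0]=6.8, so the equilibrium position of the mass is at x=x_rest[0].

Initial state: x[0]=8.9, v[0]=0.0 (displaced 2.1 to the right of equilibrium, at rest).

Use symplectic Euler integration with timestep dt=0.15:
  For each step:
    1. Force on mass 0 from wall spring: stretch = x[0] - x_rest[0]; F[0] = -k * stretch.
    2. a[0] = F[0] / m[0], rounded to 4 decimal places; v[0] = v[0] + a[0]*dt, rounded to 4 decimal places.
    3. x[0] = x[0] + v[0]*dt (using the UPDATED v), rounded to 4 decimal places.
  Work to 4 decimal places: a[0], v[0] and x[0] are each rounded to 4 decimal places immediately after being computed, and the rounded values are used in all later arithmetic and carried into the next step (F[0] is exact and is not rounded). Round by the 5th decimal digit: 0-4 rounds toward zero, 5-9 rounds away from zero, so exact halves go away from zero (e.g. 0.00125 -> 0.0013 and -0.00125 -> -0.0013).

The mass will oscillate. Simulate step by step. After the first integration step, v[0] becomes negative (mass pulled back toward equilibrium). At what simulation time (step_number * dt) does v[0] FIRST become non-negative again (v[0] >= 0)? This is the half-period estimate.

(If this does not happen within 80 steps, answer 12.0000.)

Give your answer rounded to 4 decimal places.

Step 0: x=[8.9000] v=[0.0000]
Step 1: x=[8.7684] v=[-0.8775]
Step 2: x=[8.5134] v=[-1.7000]
Step 3: x=[8.1510] v=[-2.4160]
Step 4: x=[7.7039] v=[-2.9805]
Step 5: x=[7.2002] v=[-3.3582]
Step 6: x=[6.6714] v=[-3.5254]
Step 7: x=[6.1506] v=[-3.4717]
Step 8: x=[5.6705] v=[-3.2004]
Step 9: x=[5.2612] v=[-2.7284]
Step 10: x=[4.9484] v=[-2.0854]
Step 11: x=[4.7516] v=[-1.3117]
Step 12: x=[4.6832] v=[-0.4558]
Step 13: x=[4.7475] v=[0.4287]
First v>=0 after going negative at step 13, time=1.9500

Answer: 1.9500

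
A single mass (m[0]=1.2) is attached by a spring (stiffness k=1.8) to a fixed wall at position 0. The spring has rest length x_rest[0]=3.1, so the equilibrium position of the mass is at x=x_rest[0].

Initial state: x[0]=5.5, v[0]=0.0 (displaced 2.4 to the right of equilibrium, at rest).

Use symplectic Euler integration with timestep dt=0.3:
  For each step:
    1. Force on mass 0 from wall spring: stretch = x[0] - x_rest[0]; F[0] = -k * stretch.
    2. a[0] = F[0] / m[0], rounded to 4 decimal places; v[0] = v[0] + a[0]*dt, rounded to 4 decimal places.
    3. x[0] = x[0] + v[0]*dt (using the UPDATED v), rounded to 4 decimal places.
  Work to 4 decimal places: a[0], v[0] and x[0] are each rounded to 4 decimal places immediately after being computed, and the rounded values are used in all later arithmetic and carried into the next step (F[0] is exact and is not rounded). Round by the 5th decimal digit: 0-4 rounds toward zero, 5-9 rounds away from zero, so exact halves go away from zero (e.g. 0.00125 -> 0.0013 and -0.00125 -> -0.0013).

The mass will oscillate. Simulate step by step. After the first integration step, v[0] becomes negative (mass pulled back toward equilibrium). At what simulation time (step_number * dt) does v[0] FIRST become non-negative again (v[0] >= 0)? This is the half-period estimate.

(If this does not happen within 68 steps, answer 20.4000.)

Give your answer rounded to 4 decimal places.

Step 0: x=[5.5000] v=[0.0000]
Step 1: x=[5.1760] v=[-1.0800]
Step 2: x=[4.5717] v=[-2.0142]
Step 3: x=[3.7688] v=[-2.6765]
Step 4: x=[2.8756] v=[-2.9775]
Step 5: x=[2.0127] v=[-2.8765]
Step 6: x=[1.2965] v=[-2.3872]
Step 7: x=[0.8238] v=[-1.5756]
Step 8: x=[0.6584] v=[-0.5513]
Step 9: x=[0.8226] v=[0.5474]
First v>=0 after going negative at step 9, time=2.7000

Answer: 2.7000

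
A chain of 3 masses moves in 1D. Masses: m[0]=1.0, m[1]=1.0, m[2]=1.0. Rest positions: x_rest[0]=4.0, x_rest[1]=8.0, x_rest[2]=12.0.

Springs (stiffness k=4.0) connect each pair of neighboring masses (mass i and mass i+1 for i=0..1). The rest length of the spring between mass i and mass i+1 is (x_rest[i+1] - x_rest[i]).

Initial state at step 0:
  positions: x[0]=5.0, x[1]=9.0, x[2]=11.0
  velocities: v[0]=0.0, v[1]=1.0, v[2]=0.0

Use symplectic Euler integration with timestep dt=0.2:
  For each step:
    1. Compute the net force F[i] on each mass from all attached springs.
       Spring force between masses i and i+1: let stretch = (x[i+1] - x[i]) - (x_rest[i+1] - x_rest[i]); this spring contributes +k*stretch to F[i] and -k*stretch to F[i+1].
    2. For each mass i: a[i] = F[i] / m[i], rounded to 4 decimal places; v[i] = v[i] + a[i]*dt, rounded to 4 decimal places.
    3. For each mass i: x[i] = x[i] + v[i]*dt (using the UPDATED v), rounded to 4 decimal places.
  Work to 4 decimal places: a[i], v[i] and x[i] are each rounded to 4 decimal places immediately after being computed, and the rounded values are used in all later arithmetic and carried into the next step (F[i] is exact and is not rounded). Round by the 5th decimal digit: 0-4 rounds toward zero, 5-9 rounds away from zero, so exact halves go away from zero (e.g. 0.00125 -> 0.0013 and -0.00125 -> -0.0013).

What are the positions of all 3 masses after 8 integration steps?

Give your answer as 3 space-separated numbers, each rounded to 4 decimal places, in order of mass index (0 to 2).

Step 0: x=[5.0000 9.0000 11.0000] v=[0.0000 1.0000 0.0000]
Step 1: x=[5.0000 8.8800 11.3200] v=[0.0000 -0.6000 1.6000]
Step 2: x=[4.9808 8.5296 11.8896] v=[-0.0960 -1.7520 2.8480]
Step 3: x=[4.8894 8.1490 12.5616] v=[-0.4570 -1.9030 3.3600]
Step 4: x=[4.6795 7.9529 13.1676] v=[-1.0493 -0.9806 3.0299]
Step 5: x=[4.3534 8.0674 13.5792] v=[-1.6306 0.5724 2.0581]
Step 6: x=[3.9815 8.4695 13.7489] v=[-1.8594 2.0106 0.8487]
Step 7: x=[3.6877 8.9982 13.7139] v=[-1.4690 2.6437 -0.1748]
Step 8: x=[3.6036 9.4318 13.5644] v=[-0.4206 2.1679 -0.7474]

Answer: 3.6036 9.4318 13.5644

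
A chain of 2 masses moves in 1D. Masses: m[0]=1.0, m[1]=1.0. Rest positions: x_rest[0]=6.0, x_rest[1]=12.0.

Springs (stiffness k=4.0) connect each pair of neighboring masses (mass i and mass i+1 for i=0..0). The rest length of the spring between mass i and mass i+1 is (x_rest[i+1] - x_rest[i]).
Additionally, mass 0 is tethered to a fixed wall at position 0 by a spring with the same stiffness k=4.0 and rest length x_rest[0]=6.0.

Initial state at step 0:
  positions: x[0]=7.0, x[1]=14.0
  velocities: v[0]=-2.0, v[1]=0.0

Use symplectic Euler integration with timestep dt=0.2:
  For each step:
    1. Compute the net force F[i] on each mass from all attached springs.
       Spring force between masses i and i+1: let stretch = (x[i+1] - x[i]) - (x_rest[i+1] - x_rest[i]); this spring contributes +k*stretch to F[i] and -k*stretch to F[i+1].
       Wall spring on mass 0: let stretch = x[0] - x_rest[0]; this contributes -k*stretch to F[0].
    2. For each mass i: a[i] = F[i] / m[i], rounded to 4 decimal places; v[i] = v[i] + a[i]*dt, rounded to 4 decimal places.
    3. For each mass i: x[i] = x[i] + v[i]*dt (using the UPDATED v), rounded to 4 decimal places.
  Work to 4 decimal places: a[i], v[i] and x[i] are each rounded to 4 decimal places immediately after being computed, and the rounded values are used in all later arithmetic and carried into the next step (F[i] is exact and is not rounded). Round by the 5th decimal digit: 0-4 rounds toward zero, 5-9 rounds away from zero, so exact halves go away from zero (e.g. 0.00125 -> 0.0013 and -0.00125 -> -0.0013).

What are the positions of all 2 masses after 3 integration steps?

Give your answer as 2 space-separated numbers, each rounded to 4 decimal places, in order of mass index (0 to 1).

Answer: 6.1451 12.9345

Derivation:
Step 0: x=[7.0000 14.0000] v=[-2.0000 0.0000]
Step 1: x=[6.6000 13.8400] v=[-2.0000 -0.8000]
Step 2: x=[6.3024 13.4816] v=[-1.4880 -1.7920]
Step 3: x=[6.1451 12.9345] v=[-0.7866 -2.7354]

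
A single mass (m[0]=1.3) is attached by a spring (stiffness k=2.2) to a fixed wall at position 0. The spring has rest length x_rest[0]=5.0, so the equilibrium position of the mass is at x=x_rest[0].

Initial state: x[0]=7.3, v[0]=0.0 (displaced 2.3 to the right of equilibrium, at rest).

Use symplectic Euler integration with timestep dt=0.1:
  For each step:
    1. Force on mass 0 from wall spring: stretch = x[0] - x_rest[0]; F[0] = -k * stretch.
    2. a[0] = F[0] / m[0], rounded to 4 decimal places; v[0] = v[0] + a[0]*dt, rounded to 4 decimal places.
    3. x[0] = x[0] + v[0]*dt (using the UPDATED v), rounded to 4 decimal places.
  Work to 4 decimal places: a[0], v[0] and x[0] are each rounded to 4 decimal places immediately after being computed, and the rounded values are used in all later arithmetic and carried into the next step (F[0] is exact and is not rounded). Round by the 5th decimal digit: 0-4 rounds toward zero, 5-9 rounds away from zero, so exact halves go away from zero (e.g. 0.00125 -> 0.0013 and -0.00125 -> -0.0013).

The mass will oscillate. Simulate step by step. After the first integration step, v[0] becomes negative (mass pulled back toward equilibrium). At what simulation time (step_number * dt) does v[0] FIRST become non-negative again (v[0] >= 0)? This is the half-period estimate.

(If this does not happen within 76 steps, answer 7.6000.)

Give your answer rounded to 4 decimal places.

Step 0: x=[7.3000] v=[0.0000]
Step 1: x=[7.2611] v=[-0.3892]
Step 2: x=[7.1839] v=[-0.7719]
Step 3: x=[7.0698] v=[-1.1415]
Step 4: x=[6.9206] v=[-1.4918]
Step 5: x=[6.7389] v=[-1.8168]
Step 6: x=[6.5278] v=[-2.1111]
Step 7: x=[6.2908] v=[-2.3697]
Step 8: x=[6.0320] v=[-2.5881]
Step 9: x=[5.7557] v=[-2.7628]
Step 10: x=[5.4666] v=[-2.8907]
Step 11: x=[5.1696] v=[-2.9697]
Step 12: x=[4.8698] v=[-2.9984]
Step 13: x=[4.5722] v=[-2.9764]
Step 14: x=[4.2818] v=[-2.9040]
Step 15: x=[4.0036] v=[-2.7825]
Step 16: x=[3.7422] v=[-2.6139]
Step 17: x=[3.5021] v=[-2.4010]
Step 18: x=[3.2874] v=[-2.1475]
Step 19: x=[3.1016] v=[-1.8577]
Step 20: x=[2.9480] v=[-1.5364]
Step 21: x=[2.8291] v=[-1.1891]
Step 22: x=[2.7469] v=[-0.8217]
Step 23: x=[2.7029] v=[-0.4404]
Step 24: x=[2.6977] v=[-0.0517]
Step 25: x=[2.7315] v=[0.3379]
First v>=0 after going negative at step 25, time=2.5000

Answer: 2.5000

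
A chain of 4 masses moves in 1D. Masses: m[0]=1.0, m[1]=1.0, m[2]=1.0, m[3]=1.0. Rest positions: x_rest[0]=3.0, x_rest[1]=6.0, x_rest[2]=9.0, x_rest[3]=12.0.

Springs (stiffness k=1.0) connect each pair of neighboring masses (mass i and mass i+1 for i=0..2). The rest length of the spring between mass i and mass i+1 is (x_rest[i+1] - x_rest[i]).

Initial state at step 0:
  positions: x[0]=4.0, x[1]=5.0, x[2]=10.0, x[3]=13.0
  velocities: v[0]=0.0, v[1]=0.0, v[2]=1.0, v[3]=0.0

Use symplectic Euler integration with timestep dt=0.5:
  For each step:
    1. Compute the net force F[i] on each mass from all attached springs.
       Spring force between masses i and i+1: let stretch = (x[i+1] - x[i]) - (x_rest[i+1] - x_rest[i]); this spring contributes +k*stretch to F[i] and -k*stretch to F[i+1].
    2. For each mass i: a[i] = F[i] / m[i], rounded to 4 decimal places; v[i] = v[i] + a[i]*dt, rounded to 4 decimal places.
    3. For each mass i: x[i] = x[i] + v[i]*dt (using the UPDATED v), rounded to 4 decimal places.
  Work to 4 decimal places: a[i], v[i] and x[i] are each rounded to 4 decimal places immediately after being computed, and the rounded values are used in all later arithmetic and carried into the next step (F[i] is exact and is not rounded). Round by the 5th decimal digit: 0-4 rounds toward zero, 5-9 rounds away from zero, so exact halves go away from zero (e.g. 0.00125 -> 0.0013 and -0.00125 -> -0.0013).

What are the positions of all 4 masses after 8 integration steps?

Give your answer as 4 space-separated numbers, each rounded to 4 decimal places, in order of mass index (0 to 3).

Answer: 5.4482 7.0582 9.7019 13.7926

Derivation:
Step 0: x=[4.0000 5.0000 10.0000 13.0000] v=[0.0000 0.0000 1.0000 0.0000]
Step 1: x=[3.5000 6.0000 10.0000 13.0000] v=[-1.0000 2.0000 0.0000 0.0000]
Step 2: x=[2.8750 7.3750 9.7500 13.0000] v=[-1.2500 2.7500 -0.5000 0.0000]
Step 3: x=[2.6250 8.2188 9.7188 12.9375] v=[-0.5000 1.6875 -0.0625 -0.1250]
Step 4: x=[3.0235 8.0391 10.1173 12.8203] v=[0.7969 -0.3594 0.7969 -0.2344]
Step 5: x=[3.9259 7.1251 10.6720 12.7774] v=[1.8047 -1.8281 1.1093 -0.0859]
Step 6: x=[4.8781 6.2980 10.8663 12.9581] v=[1.9043 -1.6543 0.3886 0.3614]
Step 7: x=[5.4353 6.2580 10.4415 13.3659] v=[1.1143 -0.0801 -0.8497 0.8155]
Step 8: x=[5.4482 7.0582 9.7019 13.7926] v=[0.0257 1.6003 -1.4793 0.8533]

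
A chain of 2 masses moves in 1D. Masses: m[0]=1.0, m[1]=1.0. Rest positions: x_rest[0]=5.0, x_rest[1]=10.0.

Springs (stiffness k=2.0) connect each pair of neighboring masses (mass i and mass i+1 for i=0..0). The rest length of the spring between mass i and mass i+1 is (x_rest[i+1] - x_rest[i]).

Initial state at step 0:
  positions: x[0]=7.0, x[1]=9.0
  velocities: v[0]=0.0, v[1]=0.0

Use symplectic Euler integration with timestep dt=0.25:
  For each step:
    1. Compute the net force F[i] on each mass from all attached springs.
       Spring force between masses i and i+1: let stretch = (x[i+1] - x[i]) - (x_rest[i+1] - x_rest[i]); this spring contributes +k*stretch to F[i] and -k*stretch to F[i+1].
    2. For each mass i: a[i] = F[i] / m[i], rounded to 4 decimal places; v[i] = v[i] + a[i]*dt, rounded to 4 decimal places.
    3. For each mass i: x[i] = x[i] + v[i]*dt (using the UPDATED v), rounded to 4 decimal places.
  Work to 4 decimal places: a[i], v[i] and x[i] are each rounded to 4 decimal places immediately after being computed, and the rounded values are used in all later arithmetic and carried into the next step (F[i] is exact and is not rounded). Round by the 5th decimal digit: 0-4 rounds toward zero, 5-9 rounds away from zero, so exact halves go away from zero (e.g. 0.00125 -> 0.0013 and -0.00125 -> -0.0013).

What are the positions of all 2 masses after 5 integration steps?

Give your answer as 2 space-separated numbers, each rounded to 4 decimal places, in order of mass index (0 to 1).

Step 0: x=[7.0000 9.0000] v=[0.0000 0.0000]
Step 1: x=[6.6250 9.3750] v=[-1.5000 1.5000]
Step 2: x=[5.9688 10.0313] v=[-2.6250 2.6250]
Step 3: x=[5.1954 10.8048] v=[-3.0938 3.0938]
Step 4: x=[4.4981 11.5021] v=[-2.7891 2.7891]
Step 5: x=[4.0513 11.9489] v=[-1.7871 1.7871]

Answer: 4.0513 11.9489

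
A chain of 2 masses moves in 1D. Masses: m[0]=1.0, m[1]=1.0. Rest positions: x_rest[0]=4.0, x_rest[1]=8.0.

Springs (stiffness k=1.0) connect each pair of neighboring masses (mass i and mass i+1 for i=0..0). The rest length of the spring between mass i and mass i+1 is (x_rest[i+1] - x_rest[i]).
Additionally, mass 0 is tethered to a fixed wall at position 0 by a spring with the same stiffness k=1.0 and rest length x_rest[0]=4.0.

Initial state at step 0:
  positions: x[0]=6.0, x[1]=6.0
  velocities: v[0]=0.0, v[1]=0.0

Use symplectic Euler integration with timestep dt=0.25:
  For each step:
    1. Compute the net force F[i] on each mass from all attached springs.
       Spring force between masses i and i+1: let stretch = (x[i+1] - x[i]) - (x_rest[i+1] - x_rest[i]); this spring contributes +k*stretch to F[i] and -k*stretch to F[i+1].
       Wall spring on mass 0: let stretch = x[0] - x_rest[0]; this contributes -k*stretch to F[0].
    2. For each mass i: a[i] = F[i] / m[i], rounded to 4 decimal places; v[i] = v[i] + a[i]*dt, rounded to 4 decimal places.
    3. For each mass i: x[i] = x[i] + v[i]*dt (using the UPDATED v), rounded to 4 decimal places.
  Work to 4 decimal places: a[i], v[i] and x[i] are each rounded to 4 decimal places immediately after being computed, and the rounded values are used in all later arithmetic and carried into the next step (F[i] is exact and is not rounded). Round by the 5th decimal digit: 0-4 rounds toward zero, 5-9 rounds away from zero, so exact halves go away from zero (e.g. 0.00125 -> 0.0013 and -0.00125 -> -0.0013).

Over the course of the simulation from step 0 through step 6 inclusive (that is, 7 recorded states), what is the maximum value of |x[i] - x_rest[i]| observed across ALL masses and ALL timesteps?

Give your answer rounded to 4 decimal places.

Answer: 2.2887

Derivation:
Step 0: x=[6.0000 6.0000] v=[0.0000 0.0000]
Step 1: x=[5.6250 6.2500] v=[-1.5000 1.0000]
Step 2: x=[4.9375 6.7110] v=[-2.7500 1.8438]
Step 3: x=[4.0523 7.3111] v=[-3.5410 2.4004]
Step 4: x=[3.1175 7.9575] v=[-3.7394 2.5857]
Step 5: x=[2.2903 8.5514] v=[-3.3088 2.3757]
Step 6: x=[1.7113 9.0040] v=[-2.3161 1.8104]
Max displacement = 2.2887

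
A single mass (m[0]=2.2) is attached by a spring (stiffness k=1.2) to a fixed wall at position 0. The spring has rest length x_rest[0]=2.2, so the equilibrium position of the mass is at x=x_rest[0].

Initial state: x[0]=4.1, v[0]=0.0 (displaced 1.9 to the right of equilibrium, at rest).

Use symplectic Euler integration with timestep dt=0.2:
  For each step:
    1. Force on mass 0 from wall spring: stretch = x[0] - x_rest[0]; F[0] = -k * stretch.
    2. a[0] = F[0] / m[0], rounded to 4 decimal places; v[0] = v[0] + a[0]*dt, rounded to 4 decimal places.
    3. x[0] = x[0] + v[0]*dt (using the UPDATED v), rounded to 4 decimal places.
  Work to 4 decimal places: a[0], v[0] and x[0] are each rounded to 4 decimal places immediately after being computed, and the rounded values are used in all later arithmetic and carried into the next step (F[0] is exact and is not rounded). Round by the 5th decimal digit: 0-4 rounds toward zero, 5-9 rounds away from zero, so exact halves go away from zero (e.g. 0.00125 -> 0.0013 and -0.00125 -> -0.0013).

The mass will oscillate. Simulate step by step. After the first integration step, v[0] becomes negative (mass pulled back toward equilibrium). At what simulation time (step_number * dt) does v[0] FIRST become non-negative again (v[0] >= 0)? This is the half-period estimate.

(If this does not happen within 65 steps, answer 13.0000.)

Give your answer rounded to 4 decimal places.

Answer: 4.4000

Derivation:
Step 0: x=[4.1000] v=[0.0000]
Step 1: x=[4.0585] v=[-0.2073]
Step 2: x=[3.9765] v=[-0.4100]
Step 3: x=[3.8557] v=[-0.6038]
Step 4: x=[3.6988] v=[-0.7844]
Step 5: x=[3.5092] v=[-0.9479]
Step 6: x=[3.2911] v=[-1.0907]
Step 7: x=[3.0492] v=[-1.2097]
Step 8: x=[2.7887] v=[-1.3023]
Step 9: x=[2.5154] v=[-1.3665]
Step 10: x=[2.2352] v=[-1.4009]
Step 11: x=[1.9543] v=[-1.4047]
Step 12: x=[1.6787] v=[-1.3779]
Step 13: x=[1.4145] v=[-1.3210]
Step 14: x=[1.1674] v=[-1.2353]
Step 15: x=[0.9429] v=[-1.1227]
Step 16: x=[0.7458] v=[-0.9856]
Step 17: x=[0.5804] v=[-0.8270]
Step 18: x=[0.4503] v=[-0.6503]
Step 19: x=[0.3584] v=[-0.4594]
Step 20: x=[0.3067] v=[-0.2585]
Step 21: x=[0.2963] v=[-0.0520]
Step 22: x=[0.3274] v=[0.1557]
First v>=0 after going negative at step 22, time=4.4000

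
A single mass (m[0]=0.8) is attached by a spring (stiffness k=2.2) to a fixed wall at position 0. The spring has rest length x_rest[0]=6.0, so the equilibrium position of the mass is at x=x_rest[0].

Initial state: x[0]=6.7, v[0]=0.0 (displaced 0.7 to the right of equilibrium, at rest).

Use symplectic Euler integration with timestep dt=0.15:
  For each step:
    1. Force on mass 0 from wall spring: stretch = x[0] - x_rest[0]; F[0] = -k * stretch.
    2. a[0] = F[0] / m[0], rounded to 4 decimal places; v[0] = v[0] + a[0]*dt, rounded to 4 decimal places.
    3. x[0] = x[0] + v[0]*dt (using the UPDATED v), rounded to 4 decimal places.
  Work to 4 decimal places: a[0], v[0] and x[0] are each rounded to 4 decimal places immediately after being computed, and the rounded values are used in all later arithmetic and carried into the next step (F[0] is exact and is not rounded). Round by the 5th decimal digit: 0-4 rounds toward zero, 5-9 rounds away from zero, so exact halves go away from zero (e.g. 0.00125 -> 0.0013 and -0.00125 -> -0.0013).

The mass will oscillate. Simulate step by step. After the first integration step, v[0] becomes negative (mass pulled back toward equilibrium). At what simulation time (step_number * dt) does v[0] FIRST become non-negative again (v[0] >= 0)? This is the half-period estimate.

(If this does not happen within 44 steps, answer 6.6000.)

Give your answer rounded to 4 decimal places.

Step 0: x=[6.7000] v=[0.0000]
Step 1: x=[6.6567] v=[-0.2888]
Step 2: x=[6.5727] v=[-0.5597]
Step 3: x=[6.4533] v=[-0.7959]
Step 4: x=[6.3059] v=[-0.9829]
Step 5: x=[6.1395] v=[-1.1091]
Step 6: x=[5.9645] v=[-1.1666]
Step 7: x=[5.7917] v=[-1.1520]
Step 8: x=[5.6318] v=[-1.0661]
Step 9: x=[5.4947] v=[-0.9142]
Step 10: x=[5.3888] v=[-0.7058]
Step 11: x=[5.3207] v=[-0.4537]
Step 12: x=[5.2947] v=[-0.1735]
Step 13: x=[5.3123] v=[0.1174]
First v>=0 after going negative at step 13, time=1.9500

Answer: 1.9500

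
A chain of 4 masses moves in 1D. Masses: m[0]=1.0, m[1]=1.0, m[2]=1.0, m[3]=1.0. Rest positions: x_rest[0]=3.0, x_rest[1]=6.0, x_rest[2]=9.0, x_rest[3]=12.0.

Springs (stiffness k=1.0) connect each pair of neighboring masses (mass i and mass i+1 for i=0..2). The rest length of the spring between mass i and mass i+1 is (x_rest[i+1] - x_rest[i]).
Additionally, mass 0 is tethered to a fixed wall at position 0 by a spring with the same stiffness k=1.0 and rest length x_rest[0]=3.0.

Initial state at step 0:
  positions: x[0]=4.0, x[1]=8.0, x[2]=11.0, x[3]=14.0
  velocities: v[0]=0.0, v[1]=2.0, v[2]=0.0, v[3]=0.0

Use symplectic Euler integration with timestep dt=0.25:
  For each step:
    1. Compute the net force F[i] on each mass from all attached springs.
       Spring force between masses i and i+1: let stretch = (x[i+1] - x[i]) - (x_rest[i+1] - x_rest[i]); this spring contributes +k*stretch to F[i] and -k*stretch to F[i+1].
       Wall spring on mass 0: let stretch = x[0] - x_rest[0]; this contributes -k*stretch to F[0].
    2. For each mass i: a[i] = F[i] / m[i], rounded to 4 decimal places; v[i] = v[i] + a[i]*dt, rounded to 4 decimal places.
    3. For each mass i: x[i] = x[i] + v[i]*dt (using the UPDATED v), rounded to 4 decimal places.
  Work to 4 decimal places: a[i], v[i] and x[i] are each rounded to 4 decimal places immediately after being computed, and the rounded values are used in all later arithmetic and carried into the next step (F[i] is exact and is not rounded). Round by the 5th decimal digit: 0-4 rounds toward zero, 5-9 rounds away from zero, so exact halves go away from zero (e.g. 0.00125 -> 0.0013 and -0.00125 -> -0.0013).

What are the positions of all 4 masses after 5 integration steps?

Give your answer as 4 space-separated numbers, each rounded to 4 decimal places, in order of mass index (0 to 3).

Step 0: x=[4.0000 8.0000 11.0000 14.0000] v=[0.0000 2.0000 0.0000 0.0000]
Step 1: x=[4.0000 8.4375 11.0000 14.0000] v=[0.0000 1.7500 0.0000 0.0000]
Step 2: x=[4.0274 8.7578 11.0274 14.0000] v=[0.1094 1.2813 0.1094 0.0000]
Step 3: x=[4.0987 8.9243 11.0987 14.0017] v=[0.2852 0.6661 0.2852 0.0069]
Step 4: x=[4.2154 8.9251 11.2156 14.0095] v=[0.4669 0.0033 0.4674 0.0312]
Step 5: x=[4.3630 8.7747 11.3639 14.0302] v=[0.5905 -0.6015 0.5933 0.0827]

Answer: 4.3630 8.7747 11.3639 14.0302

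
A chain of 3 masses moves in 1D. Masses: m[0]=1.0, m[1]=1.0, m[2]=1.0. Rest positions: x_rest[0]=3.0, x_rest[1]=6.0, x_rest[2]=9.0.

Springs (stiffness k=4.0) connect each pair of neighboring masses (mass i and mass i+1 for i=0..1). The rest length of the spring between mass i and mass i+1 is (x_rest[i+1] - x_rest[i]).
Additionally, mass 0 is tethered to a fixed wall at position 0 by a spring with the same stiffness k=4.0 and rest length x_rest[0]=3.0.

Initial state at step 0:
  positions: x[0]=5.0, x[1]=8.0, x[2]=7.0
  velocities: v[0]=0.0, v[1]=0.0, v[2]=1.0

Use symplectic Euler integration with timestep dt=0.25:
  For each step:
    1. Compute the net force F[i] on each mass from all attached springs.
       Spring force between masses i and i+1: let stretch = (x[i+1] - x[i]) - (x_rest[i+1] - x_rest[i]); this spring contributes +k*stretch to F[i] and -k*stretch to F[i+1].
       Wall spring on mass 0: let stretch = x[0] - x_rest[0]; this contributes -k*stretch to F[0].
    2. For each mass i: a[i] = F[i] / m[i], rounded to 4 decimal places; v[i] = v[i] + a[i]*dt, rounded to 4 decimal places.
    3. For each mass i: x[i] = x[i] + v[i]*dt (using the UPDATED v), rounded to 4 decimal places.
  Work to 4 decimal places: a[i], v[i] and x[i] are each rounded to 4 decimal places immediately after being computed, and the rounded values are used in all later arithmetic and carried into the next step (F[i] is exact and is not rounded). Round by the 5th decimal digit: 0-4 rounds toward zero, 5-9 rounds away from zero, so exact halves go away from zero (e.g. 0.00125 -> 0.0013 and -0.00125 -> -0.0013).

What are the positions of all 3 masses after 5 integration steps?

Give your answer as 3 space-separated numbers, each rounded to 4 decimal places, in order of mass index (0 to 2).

Step 0: x=[5.0000 8.0000 7.0000] v=[0.0000 0.0000 1.0000]
Step 1: x=[4.5000 7.0000 8.2500] v=[-2.0000 -4.0000 5.0000]
Step 2: x=[3.5000 5.6875 9.9375] v=[-4.0000 -5.2500 6.7500]
Step 3: x=[2.1719 4.8906 11.3125] v=[-5.3125 -3.1875 5.5000]
Step 4: x=[0.9805 5.0195 11.8320] v=[-4.7657 0.5157 2.0781]
Step 5: x=[0.5537 5.8418 11.3984] v=[-1.7072 3.2892 -1.7344]

Answer: 0.5537 5.8418 11.3984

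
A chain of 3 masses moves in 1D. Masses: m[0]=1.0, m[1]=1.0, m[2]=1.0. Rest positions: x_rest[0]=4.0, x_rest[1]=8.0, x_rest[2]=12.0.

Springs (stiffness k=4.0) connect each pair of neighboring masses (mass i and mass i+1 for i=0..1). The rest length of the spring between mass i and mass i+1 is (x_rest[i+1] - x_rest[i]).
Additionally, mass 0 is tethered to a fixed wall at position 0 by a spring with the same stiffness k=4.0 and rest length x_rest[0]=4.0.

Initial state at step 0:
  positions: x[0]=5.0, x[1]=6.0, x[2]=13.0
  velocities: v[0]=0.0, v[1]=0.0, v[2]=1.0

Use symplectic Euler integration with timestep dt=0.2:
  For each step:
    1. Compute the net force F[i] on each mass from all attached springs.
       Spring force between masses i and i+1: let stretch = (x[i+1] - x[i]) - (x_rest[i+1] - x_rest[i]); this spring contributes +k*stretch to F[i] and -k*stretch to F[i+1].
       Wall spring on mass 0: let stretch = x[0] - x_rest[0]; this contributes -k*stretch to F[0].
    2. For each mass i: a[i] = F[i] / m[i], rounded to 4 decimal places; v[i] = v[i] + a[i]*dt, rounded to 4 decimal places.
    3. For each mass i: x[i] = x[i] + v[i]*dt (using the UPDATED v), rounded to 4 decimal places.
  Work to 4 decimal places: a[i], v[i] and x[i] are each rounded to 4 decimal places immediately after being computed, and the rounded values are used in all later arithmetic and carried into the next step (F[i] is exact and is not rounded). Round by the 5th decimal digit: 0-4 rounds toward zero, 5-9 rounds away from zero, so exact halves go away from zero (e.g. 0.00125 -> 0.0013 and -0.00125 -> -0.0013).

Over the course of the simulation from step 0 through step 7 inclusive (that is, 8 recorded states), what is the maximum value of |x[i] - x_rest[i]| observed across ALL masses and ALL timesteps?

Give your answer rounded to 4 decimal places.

Answer: 2.1591

Derivation:
Step 0: x=[5.0000 6.0000 13.0000] v=[0.0000 0.0000 1.0000]
Step 1: x=[4.3600 6.9600 12.7200] v=[-3.2000 4.8000 -1.4000]
Step 2: x=[3.4384 8.4256 12.1584] v=[-4.6080 7.3280 -2.8080]
Step 3: x=[2.7646 9.6905 11.6396] v=[-3.3690 6.3245 -2.5942]
Step 4: x=[2.7566 10.1591 11.4489] v=[-0.0400 2.3431 -0.9535]
Step 5: x=[3.4919 9.6497 11.6918] v=[3.6767 -2.5471 1.2147]
Step 6: x=[4.6538 8.4818 12.2480] v=[5.8094 -5.8397 2.7810]
Step 7: x=[5.6836 7.3040 12.8416] v=[5.1488 -5.8891 2.9680]
Max displacement = 2.1591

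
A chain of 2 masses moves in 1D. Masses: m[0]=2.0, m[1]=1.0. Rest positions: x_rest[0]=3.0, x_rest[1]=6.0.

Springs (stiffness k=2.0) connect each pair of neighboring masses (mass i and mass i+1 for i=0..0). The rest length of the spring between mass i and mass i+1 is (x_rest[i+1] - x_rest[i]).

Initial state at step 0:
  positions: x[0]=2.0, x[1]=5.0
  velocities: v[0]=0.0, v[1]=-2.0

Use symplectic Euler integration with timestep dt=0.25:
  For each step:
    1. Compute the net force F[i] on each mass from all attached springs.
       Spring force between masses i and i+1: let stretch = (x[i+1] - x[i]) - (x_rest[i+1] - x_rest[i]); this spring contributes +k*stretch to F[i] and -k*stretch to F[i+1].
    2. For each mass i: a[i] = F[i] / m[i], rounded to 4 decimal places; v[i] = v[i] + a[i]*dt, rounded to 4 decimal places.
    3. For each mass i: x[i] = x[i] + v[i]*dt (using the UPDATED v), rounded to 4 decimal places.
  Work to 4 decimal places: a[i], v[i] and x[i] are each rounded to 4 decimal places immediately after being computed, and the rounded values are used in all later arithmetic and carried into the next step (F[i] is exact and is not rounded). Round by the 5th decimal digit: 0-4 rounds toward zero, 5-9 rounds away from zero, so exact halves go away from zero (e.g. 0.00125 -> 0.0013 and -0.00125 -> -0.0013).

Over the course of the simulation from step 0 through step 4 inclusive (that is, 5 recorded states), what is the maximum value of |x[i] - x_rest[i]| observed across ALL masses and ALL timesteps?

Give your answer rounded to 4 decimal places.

Answer: 2.4431

Derivation:
Step 0: x=[2.0000 5.0000] v=[0.0000 -2.0000]
Step 1: x=[2.0000 4.5000] v=[0.0000 -2.0000]
Step 2: x=[1.9688 4.0625] v=[-0.1250 -1.7500]
Step 3: x=[1.8809 3.7383] v=[-0.3516 -1.2969]
Step 4: x=[1.7216 3.5569] v=[-0.6373 -0.7256]
Max displacement = 2.4431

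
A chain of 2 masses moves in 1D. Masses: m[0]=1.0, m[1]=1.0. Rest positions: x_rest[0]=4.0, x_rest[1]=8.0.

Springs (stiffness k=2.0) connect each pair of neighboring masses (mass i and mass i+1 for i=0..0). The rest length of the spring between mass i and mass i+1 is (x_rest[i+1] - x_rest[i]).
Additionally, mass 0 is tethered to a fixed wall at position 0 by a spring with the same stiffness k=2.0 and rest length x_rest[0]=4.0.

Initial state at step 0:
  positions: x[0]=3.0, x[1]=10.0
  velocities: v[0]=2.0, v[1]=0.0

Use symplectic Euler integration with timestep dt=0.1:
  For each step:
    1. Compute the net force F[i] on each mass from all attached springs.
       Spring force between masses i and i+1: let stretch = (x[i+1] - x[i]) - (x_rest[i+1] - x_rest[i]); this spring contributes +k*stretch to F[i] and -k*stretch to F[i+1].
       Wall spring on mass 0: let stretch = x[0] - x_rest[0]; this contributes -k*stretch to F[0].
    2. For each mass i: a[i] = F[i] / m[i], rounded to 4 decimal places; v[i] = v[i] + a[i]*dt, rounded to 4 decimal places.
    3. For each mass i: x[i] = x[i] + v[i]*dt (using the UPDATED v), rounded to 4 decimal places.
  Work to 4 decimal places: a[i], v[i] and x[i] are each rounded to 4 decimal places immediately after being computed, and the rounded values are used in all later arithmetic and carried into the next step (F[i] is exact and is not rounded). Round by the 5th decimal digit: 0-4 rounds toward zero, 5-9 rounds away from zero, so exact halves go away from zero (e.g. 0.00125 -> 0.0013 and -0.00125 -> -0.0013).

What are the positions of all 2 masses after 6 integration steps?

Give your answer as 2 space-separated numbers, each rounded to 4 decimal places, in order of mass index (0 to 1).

Answer: 5.3326 9.0513

Derivation:
Step 0: x=[3.0000 10.0000] v=[2.0000 0.0000]
Step 1: x=[3.2800 9.9400] v=[2.8000 -0.6000]
Step 2: x=[3.6276 9.8268] v=[3.4760 -1.1320]
Step 3: x=[4.0266 9.6696] v=[3.9903 -1.5718]
Step 4: x=[4.4580 9.4796] v=[4.3136 -1.9004]
Step 5: x=[4.9006 9.2691] v=[4.4263 -2.1047]
Step 6: x=[5.3326 9.0513] v=[4.3199 -2.1784]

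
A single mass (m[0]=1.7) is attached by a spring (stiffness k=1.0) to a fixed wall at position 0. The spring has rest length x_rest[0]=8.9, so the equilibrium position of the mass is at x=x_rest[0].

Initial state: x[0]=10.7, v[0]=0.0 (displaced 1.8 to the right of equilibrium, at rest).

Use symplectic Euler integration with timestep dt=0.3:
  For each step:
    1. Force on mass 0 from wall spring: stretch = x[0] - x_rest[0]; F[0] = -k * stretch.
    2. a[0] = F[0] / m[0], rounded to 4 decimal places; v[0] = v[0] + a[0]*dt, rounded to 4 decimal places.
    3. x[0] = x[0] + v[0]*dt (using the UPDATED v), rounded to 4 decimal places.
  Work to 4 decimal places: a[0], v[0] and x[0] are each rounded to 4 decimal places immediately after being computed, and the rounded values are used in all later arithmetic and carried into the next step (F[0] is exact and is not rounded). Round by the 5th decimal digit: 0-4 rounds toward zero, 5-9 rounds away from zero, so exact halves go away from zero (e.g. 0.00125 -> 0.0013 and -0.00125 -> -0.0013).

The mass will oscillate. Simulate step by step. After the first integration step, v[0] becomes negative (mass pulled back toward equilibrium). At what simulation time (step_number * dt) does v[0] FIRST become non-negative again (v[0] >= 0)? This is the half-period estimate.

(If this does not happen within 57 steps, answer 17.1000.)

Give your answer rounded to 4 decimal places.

Step 0: x=[10.7000] v=[0.0000]
Step 1: x=[10.6047] v=[-0.3176]
Step 2: x=[10.4192] v=[-0.6184]
Step 3: x=[10.1533] v=[-0.8865]
Step 4: x=[9.8210] v=[-1.1077]
Step 5: x=[9.4399] v=[-1.2702]
Step 6: x=[9.0303] v=[-1.3655]
Step 7: x=[8.6138] v=[-1.3885]
Step 8: x=[8.2124] v=[-1.3380]
Step 9: x=[7.8474] v=[-1.2167]
Step 10: x=[7.5381] v=[-1.0309]
Step 11: x=[7.3009] v=[-0.7906]
Step 12: x=[7.1484] v=[-0.5084]
Step 13: x=[7.0886] v=[-0.1993]
Step 14: x=[7.1247] v=[0.1204]
First v>=0 after going negative at step 14, time=4.2000

Answer: 4.2000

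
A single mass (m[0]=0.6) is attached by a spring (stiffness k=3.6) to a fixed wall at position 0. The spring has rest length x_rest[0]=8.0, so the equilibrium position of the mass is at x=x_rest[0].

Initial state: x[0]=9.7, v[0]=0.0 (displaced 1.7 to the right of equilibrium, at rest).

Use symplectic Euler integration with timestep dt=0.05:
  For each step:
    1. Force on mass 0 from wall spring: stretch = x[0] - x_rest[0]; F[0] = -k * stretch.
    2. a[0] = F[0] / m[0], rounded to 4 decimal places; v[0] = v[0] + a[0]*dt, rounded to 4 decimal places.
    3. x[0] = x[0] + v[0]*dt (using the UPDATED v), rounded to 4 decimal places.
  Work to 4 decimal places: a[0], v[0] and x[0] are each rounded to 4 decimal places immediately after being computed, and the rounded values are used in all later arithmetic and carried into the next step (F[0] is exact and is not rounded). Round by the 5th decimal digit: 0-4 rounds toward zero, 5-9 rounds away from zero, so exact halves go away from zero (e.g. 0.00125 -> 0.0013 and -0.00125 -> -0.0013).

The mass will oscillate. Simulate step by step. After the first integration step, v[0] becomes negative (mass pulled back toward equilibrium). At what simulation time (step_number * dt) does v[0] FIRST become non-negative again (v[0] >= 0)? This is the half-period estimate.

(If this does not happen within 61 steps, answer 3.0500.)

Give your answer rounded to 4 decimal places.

Answer: 1.3000

Derivation:
Step 0: x=[9.7000] v=[0.0000]
Step 1: x=[9.6745] v=[-0.5100]
Step 2: x=[9.6239] v=[-1.0124]
Step 3: x=[9.5489] v=[-1.4996]
Step 4: x=[9.4507] v=[-1.9643]
Step 5: x=[9.3307] v=[-2.3995]
Step 6: x=[9.1908] v=[-2.7987]
Step 7: x=[9.0330] v=[-3.1559]
Step 8: x=[8.8597] v=[-3.4658]
Step 9: x=[8.6735] v=[-3.7237]
Step 10: x=[8.4772] v=[-3.9258]
Step 11: x=[8.2738] v=[-4.0690]
Step 12: x=[8.0662] v=[-4.1511]
Step 13: x=[7.8577] v=[-4.1710]
Step 14: x=[7.6513] v=[-4.1283]
Step 15: x=[7.4501] v=[-4.0237]
Step 16: x=[7.2572] v=[-3.8587]
Step 17: x=[7.0754] v=[-3.6359]
Step 18: x=[6.9075] v=[-3.3585]
Step 19: x=[6.7560] v=[-3.0308]
Step 20: x=[6.6231] v=[-2.6576]
Step 21: x=[6.5109] v=[-2.2445]
Step 22: x=[6.4210] v=[-1.7978]
Step 23: x=[6.3548] v=[-1.3241]
Step 24: x=[6.3133] v=[-0.8305]
Step 25: x=[6.2971] v=[-0.3245]
Step 26: x=[6.3064] v=[0.1864]
First v>=0 after going negative at step 26, time=1.3000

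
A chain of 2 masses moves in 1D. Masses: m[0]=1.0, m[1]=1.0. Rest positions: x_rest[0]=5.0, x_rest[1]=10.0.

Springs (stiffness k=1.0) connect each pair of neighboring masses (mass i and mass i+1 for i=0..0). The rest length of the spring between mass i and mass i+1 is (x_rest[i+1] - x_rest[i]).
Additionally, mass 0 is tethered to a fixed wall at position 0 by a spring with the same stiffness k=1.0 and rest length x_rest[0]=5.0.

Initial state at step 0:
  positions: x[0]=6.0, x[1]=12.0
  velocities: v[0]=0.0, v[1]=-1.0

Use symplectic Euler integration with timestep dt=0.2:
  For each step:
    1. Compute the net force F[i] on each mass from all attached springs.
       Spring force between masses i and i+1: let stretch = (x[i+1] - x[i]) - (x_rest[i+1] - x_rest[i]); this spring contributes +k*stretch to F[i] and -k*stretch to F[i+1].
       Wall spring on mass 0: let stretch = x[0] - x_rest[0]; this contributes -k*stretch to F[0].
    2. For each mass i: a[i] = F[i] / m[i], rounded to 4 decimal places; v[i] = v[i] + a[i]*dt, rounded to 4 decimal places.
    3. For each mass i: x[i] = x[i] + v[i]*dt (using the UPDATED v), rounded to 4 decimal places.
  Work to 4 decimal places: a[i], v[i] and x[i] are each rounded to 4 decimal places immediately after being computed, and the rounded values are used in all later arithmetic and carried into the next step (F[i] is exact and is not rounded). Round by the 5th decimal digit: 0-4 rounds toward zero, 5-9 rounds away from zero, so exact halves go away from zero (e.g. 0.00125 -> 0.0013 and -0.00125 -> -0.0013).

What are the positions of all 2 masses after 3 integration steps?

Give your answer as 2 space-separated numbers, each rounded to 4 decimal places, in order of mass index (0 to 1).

Step 0: x=[6.0000 12.0000] v=[0.0000 -1.0000]
Step 1: x=[6.0000 11.7600] v=[0.0000 -1.2000]
Step 2: x=[5.9904 11.4896] v=[-0.0480 -1.3520]
Step 3: x=[5.9612 11.1992] v=[-0.1462 -1.4518]

Answer: 5.9612 11.1992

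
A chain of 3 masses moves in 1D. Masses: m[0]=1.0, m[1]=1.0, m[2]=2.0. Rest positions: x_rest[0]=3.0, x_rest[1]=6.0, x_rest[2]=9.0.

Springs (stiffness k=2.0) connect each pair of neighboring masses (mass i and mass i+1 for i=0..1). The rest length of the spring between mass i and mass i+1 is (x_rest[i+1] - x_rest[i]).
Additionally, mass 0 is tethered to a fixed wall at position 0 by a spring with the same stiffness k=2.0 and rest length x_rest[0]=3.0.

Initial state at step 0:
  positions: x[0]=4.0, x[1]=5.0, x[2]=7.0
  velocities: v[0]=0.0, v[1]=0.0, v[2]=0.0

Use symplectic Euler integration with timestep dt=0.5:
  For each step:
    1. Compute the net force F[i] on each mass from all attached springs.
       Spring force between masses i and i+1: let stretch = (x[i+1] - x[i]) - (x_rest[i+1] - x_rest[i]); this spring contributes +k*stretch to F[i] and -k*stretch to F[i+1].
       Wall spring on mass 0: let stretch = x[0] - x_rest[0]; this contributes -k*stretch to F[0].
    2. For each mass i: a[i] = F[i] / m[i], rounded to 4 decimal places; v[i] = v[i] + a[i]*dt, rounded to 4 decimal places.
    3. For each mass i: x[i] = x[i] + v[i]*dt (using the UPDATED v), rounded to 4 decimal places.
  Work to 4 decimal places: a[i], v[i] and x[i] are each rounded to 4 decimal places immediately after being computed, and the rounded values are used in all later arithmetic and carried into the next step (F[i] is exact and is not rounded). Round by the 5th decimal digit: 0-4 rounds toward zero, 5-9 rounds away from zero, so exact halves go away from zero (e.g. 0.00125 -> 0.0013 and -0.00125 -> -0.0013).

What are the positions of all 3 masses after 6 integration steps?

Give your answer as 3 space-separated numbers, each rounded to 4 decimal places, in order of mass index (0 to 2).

Step 0: x=[4.0000 5.0000 7.0000] v=[0.0000 0.0000 0.0000]
Step 1: x=[2.5000 5.5000 7.2500] v=[-3.0000 1.0000 0.5000]
Step 2: x=[1.2500 5.3750 7.8125] v=[-2.5000 -0.2500 1.1250]
Step 3: x=[1.4375 4.4063 8.5157] v=[0.3750 -1.9375 1.4063]
Step 4: x=[2.3907 4.0079 8.9415] v=[1.9063 -0.7969 0.8516]
Step 5: x=[2.9571 5.2677 8.8839] v=[1.1328 2.5195 -0.1152]
Step 6: x=[3.2003 7.1803 8.6723] v=[0.4863 3.8251 -0.4233]

Answer: 3.2003 7.1803 8.6723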